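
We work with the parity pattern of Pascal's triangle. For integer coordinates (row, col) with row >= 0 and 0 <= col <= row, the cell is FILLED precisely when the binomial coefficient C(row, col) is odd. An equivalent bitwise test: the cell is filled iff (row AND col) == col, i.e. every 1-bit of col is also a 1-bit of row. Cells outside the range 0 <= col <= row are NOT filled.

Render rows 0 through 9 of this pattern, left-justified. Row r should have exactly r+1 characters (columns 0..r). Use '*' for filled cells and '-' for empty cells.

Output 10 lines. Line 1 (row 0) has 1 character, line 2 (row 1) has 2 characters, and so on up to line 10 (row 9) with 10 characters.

r0=0: *
r1=1: **
r2=10: *-*
r3=11: ****
r4=100: *---*
r5=101: **--**
r6=110: *-*-*-*
r7=111: ********
r8=1000: *-------*
r9=1001: **------**

Answer: *
**
*-*
****
*---*
**--**
*-*-*-*
********
*-------*
**------**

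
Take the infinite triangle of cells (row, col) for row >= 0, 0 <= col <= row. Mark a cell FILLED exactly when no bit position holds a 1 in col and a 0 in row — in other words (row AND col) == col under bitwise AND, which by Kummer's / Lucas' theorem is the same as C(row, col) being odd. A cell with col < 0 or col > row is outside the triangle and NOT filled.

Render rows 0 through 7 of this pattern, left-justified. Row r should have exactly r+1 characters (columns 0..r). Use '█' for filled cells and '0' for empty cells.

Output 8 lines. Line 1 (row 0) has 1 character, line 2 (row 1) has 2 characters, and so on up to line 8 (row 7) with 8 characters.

Answer: █
██
█0█
████
█000█
██00██
█0█0█0█
████████

Derivation:
r0=0: █
r1=1: ██
r2=10: █0█
r3=11: ████
r4=100: █000█
r5=101: ██00██
r6=110: █0█0█0█
r7=111: ████████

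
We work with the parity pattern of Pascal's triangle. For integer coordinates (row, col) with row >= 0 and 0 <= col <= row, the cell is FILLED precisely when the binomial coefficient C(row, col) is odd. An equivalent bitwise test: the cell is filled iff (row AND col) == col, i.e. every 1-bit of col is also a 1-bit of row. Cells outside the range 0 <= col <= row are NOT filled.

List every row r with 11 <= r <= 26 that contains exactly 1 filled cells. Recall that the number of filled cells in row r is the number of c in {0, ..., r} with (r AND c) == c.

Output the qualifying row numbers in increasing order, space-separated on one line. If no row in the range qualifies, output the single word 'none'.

Row r has 2^popcount(r) filled cells, so we need popcount(r) = log2(1) = 0.
Scan r = 11..26 and keep those with exactly 0 one-bits:
r=11=1011 popcount=3 -> skip
r=12=1100 popcount=2 -> skip
r=13=1101 popcount=3 -> skip
r=14=1110 popcount=3 -> skip
r=15=1111 popcount=4 -> skip
r=16=10000 popcount=1 -> skip
r=17=10001 popcount=2 -> skip
r=18=10010 popcount=2 -> skip
r=19=10011 popcount=3 -> skip
r=20=10100 popcount=2 -> skip
r=21=10101 popcount=3 -> skip
r=22=10110 popcount=3 -> skip
r=23=10111 popcount=4 -> skip
r=24=11000 popcount=2 -> skip
r=25=11001 popcount=3 -> skip
r=26=11010 popcount=3 -> skip
Kept rows: none

Answer: none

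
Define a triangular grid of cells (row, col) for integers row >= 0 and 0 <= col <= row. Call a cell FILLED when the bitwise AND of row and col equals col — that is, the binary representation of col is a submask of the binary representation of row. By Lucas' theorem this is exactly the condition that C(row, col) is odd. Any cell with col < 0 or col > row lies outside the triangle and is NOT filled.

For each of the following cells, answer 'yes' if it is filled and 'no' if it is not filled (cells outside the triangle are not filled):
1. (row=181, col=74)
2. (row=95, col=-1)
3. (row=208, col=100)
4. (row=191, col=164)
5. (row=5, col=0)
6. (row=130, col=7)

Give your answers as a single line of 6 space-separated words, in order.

Answer: no no no yes yes no

Derivation:
(181,74): row=0b10110101, col=0b1001010, row AND col = 0b0 = 0; 0 != 74 -> empty
(95,-1): col outside [0, 95] -> not filled
(208,100): row=0b11010000, col=0b1100100, row AND col = 0b1000000 = 64; 64 != 100 -> empty
(191,164): row=0b10111111, col=0b10100100, row AND col = 0b10100100 = 164; 164 == 164 -> filled
(5,0): row=0b101, col=0b0, row AND col = 0b0 = 0; 0 == 0 -> filled
(130,7): row=0b10000010, col=0b111, row AND col = 0b10 = 2; 2 != 7 -> empty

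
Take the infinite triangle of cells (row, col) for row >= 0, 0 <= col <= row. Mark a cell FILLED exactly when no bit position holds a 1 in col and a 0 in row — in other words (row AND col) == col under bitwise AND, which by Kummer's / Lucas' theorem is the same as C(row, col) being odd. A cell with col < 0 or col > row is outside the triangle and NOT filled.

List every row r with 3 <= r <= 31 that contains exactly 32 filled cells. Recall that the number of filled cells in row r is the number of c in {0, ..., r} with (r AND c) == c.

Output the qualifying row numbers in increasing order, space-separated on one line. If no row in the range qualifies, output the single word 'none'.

Answer: 31

Derivation:
Row r has 2^popcount(r) filled cells, so we need popcount(r) = log2(32) = 5.
Scan r = 3..31 and keep those with exactly 5 one-bits:
r=3=11 popcount=2 -> skip
r=4=100 popcount=1 -> skip
r=5=101 popcount=2 -> skip
r=6=110 popcount=2 -> skip
r=7=111 popcount=3 -> skip
r=8=1000 popcount=1 -> skip
r=9=1001 popcount=2 -> skip
r=10=1010 popcount=2 -> skip
r=11=1011 popcount=3 -> skip
r=12=1100 popcount=2 -> skip
r=13=1101 popcount=3 -> skip
r=14=1110 popcount=3 -> skip
r=15=1111 popcount=4 -> skip
r=16=10000 popcount=1 -> skip
r=17=10001 popcount=2 -> skip
r=18=10010 popcount=2 -> skip
r=19=10011 popcount=3 -> skip
r=20=10100 popcount=2 -> skip
r=21=10101 popcount=3 -> skip
r=22=10110 popcount=3 -> skip
r=23=10111 popcount=4 -> skip
r=24=11000 popcount=2 -> skip
r=25=11001 popcount=3 -> skip
r=26=11010 popcount=3 -> skip
r=27=11011 popcount=4 -> skip
r=28=11100 popcount=3 -> skip
r=29=11101 popcount=4 -> skip
r=30=11110 popcount=4 -> skip
r=31=11111 popcount=5 -> KEEP
Kept rows: 31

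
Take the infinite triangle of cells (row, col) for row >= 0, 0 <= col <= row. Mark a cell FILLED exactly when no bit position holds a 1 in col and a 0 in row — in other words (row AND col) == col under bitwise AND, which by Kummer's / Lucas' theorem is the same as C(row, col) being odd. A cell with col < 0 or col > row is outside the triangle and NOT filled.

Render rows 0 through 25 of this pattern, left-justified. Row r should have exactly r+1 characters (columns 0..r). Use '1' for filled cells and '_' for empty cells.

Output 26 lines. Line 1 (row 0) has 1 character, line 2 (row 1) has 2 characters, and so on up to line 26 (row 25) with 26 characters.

Answer: 1
11
1_1
1111
1___1
11__11
1_1_1_1
11111111
1_______1
11______11
1_1_____1_1
1111____1111
1___1___1___1
11__11__11__11
1_1_1_1_1_1_1_1
1111111111111111
1_______________1
11______________11
1_1_____________1_1
1111____________1111
1___1___________1___1
11__11__________11__11
1_1_1_1_________1_1_1_1
11111111________11111111
1_______1_______1_______1
11______11______11______11

Derivation:
r0=0: 1
r1=1: 11
r2=10: 1_1
r3=11: 1111
r4=100: 1___1
r5=101: 11__11
r6=110: 1_1_1_1
r7=111: 11111111
r8=1000: 1_______1
r9=1001: 11______11
r10=1010: 1_1_____1_1
r11=1011: 1111____1111
r12=1100: 1___1___1___1
r13=1101: 11__11__11__11
r14=1110: 1_1_1_1_1_1_1_1
r15=1111: 1111111111111111
r16=10000: 1_______________1
r17=10001: 11______________11
r18=10010: 1_1_____________1_1
r19=10011: 1111____________1111
r20=10100: 1___1___________1___1
r21=10101: 11__11__________11__11
r22=10110: 1_1_1_1_________1_1_1_1
r23=10111: 11111111________11111111
r24=11000: 1_______1_______1_______1
r25=11001: 11______11______11______11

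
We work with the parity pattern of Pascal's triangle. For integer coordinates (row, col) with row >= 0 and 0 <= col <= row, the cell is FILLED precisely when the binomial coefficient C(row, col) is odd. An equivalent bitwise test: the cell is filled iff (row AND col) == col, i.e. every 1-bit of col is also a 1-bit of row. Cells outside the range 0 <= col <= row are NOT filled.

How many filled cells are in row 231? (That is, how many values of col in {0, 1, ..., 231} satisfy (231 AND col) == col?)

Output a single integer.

231 in binary = 11100111
popcount(231) = number of 1-bits in 11100111 = 6
A col c satisfies (231 AND c) == c iff every set bit of c is also set in 231; each of the 6 set bits of 231 can independently be on or off in c.
count = 2^6 = 64

Answer: 64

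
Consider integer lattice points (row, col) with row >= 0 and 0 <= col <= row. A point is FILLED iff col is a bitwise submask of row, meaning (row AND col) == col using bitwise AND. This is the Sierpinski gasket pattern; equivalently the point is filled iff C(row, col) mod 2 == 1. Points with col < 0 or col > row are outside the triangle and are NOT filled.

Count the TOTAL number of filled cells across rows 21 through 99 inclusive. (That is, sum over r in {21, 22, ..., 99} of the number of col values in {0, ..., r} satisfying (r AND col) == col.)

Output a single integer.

r21=10101 pc3: +8 =8
r22=10110 pc3: +8 =16
r23=10111 pc4: +16 =32
r24=11000 pc2: +4 =36
r25=11001 pc3: +8 =44
r26=11010 pc3: +8 =52
r27=11011 pc4: +16 =68
r28=11100 pc3: +8 =76
r29=11101 pc4: +16 =92
r30=11110 pc4: +16 =108
r31=11111 pc5: +32 =140
r32=100000 pc1: +2 =142
r33=100001 pc2: +4 =146
r34=100010 pc2: +4 =150
r35=100011 pc3: +8 =158
r36=100100 pc2: +4 =162
r37=100101 pc3: +8 =170
r38=100110 pc3: +8 =178
r39=100111 pc4: +16 =194
r40=101000 pc2: +4 =198
r41=101001 pc3: +8 =206
r42=101010 pc3: +8 =214
r43=101011 pc4: +16 =230
r44=101100 pc3: +8 =238
r45=101101 pc4: +16 =254
r46=101110 pc4: +16 =270
r47=101111 pc5: +32 =302
r48=110000 pc2: +4 =306
r49=110001 pc3: +8 =314
r50=110010 pc3: +8 =322
r51=110011 pc4: +16 =338
r52=110100 pc3: +8 =346
r53=110101 pc4: +16 =362
r54=110110 pc4: +16 =378
r55=110111 pc5: +32 =410
r56=111000 pc3: +8 =418
r57=111001 pc4: +16 =434
r58=111010 pc4: +16 =450
r59=111011 pc5: +32 =482
r60=111100 pc4: +16 =498
r61=111101 pc5: +32 =530
r62=111110 pc5: +32 =562
r63=111111 pc6: +64 =626
r64=1000000 pc1: +2 =628
r65=1000001 pc2: +4 =632
r66=1000010 pc2: +4 =636
r67=1000011 pc3: +8 =644
r68=1000100 pc2: +4 =648
r69=1000101 pc3: +8 =656
r70=1000110 pc3: +8 =664
r71=1000111 pc4: +16 =680
r72=1001000 pc2: +4 =684
r73=1001001 pc3: +8 =692
r74=1001010 pc3: +8 =700
r75=1001011 pc4: +16 =716
r76=1001100 pc3: +8 =724
r77=1001101 pc4: +16 =740
r78=1001110 pc4: +16 =756
r79=1001111 pc5: +32 =788
r80=1010000 pc2: +4 =792
r81=1010001 pc3: +8 =800
r82=1010010 pc3: +8 =808
r83=1010011 pc4: +16 =824
r84=1010100 pc3: +8 =832
r85=1010101 pc4: +16 =848
r86=1010110 pc4: +16 =864
r87=1010111 pc5: +32 =896
r88=1011000 pc3: +8 =904
r89=1011001 pc4: +16 =920
r90=1011010 pc4: +16 =936
r91=1011011 pc5: +32 =968
r92=1011100 pc4: +16 =984
r93=1011101 pc5: +32 =1016
r94=1011110 pc5: +32 =1048
r95=1011111 pc6: +64 =1112
r96=1100000 pc2: +4 =1116
r97=1100001 pc3: +8 =1124
r98=1100010 pc3: +8 =1132
r99=1100011 pc4: +16 =1148

Answer: 1148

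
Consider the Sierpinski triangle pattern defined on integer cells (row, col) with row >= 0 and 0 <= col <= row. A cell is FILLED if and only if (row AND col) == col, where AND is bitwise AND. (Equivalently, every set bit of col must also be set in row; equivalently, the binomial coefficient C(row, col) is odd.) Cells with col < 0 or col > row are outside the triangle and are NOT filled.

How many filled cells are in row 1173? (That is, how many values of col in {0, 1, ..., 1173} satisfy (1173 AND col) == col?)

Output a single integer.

Answer: 32

Derivation:
1173 in binary = 10010010101
popcount(1173) = number of 1-bits in 10010010101 = 5
A col c satisfies (1173 AND c) == c iff every set bit of c is also set in 1173; each of the 5 set bits of 1173 can independently be on or off in c.
count = 2^5 = 32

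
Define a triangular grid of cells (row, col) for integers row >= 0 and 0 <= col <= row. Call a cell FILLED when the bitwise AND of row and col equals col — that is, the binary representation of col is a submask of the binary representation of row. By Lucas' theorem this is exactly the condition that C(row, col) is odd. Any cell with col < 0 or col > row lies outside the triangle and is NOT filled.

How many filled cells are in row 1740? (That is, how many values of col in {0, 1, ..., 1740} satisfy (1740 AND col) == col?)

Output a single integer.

Answer: 64

Derivation:
1740 in binary = 11011001100
popcount(1740) = number of 1-bits in 11011001100 = 6
A col c satisfies (1740 AND c) == c iff every set bit of c is also set in 1740; each of the 6 set bits of 1740 can independently be on or off in c.
count = 2^6 = 64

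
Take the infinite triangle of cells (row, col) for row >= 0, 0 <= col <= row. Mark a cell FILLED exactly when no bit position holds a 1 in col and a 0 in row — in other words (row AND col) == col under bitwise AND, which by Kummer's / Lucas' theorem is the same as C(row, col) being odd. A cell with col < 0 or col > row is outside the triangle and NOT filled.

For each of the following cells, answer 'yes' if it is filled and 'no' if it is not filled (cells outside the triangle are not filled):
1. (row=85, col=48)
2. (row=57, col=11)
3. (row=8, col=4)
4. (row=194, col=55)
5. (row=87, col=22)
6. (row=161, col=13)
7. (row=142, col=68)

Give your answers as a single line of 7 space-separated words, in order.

Answer: no no no no yes no no

Derivation:
(85,48): row=0b1010101, col=0b110000, row AND col = 0b10000 = 16; 16 != 48 -> empty
(57,11): row=0b111001, col=0b1011, row AND col = 0b1001 = 9; 9 != 11 -> empty
(8,4): row=0b1000, col=0b100, row AND col = 0b0 = 0; 0 != 4 -> empty
(194,55): row=0b11000010, col=0b110111, row AND col = 0b10 = 2; 2 != 55 -> empty
(87,22): row=0b1010111, col=0b10110, row AND col = 0b10110 = 22; 22 == 22 -> filled
(161,13): row=0b10100001, col=0b1101, row AND col = 0b1 = 1; 1 != 13 -> empty
(142,68): row=0b10001110, col=0b1000100, row AND col = 0b100 = 4; 4 != 68 -> empty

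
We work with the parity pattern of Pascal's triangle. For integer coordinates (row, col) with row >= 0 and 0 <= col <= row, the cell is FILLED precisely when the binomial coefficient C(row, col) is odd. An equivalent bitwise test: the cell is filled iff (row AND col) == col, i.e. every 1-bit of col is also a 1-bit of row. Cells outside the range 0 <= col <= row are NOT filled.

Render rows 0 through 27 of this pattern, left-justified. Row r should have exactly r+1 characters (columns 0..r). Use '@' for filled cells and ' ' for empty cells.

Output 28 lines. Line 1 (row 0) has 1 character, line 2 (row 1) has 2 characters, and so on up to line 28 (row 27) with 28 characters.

r0=0: @
r1=1: @@
r2=10: @ @
r3=11: @@@@
r4=100: @   @
r5=101: @@  @@
r6=110: @ @ @ @
r7=111: @@@@@@@@
r8=1000: @       @
r9=1001: @@      @@
r10=1010: @ @     @ @
r11=1011: @@@@    @@@@
r12=1100: @   @   @   @
r13=1101: @@  @@  @@  @@
r14=1110: @ @ @ @ @ @ @ @
r15=1111: @@@@@@@@@@@@@@@@
r16=10000: @               @
r17=10001: @@              @@
r18=10010: @ @             @ @
r19=10011: @@@@            @@@@
r20=10100: @   @           @   @
r21=10101: @@  @@          @@  @@
r22=10110: @ @ @ @         @ @ @ @
r23=10111: @@@@@@@@        @@@@@@@@
r24=11000: @       @       @       @
r25=11001: @@      @@      @@      @@
r26=11010: @ @     @ @     @ @     @ @
r27=11011: @@@@    @@@@    @@@@    @@@@

Answer: @
@@
@ @
@@@@
@   @
@@  @@
@ @ @ @
@@@@@@@@
@       @
@@      @@
@ @     @ @
@@@@    @@@@
@   @   @   @
@@  @@  @@  @@
@ @ @ @ @ @ @ @
@@@@@@@@@@@@@@@@
@               @
@@              @@
@ @             @ @
@@@@            @@@@
@   @           @   @
@@  @@          @@  @@
@ @ @ @         @ @ @ @
@@@@@@@@        @@@@@@@@
@       @       @       @
@@      @@      @@      @@
@ @     @ @     @ @     @ @
@@@@    @@@@    @@@@    @@@@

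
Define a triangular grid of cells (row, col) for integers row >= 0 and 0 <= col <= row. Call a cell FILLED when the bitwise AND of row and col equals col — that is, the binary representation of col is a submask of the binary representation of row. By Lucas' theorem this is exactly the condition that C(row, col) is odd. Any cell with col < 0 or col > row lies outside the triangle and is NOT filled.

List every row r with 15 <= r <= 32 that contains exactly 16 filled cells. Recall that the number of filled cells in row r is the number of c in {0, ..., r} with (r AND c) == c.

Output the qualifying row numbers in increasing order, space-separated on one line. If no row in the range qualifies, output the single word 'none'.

Row r has 2^popcount(r) filled cells, so we need popcount(r) = log2(16) = 4.
Scan r = 15..32 and keep those with exactly 4 one-bits:
r=15=1111 popcount=4 -> KEEP
r=16=10000 popcount=1 -> skip
r=17=10001 popcount=2 -> skip
r=18=10010 popcount=2 -> skip
r=19=10011 popcount=3 -> skip
r=20=10100 popcount=2 -> skip
r=21=10101 popcount=3 -> skip
r=22=10110 popcount=3 -> skip
r=23=10111 popcount=4 -> KEEP
r=24=11000 popcount=2 -> skip
r=25=11001 popcount=3 -> skip
r=26=11010 popcount=3 -> skip
r=27=11011 popcount=4 -> KEEP
r=28=11100 popcount=3 -> skip
r=29=11101 popcount=4 -> KEEP
r=30=11110 popcount=4 -> KEEP
r=31=11111 popcount=5 -> skip
r=32=100000 popcount=1 -> skip
Kept rows: 15 23 27 29 30

Answer: 15 23 27 29 30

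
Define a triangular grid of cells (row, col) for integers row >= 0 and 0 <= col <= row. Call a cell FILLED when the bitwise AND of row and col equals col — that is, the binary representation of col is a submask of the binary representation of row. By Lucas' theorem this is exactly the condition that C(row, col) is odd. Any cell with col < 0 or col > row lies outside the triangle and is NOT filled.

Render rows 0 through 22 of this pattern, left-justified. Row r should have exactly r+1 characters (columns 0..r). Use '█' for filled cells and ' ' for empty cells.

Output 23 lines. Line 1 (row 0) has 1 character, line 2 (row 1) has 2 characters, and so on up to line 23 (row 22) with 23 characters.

r0=0: █
r1=1: ██
r2=10: █ █
r3=11: ████
r4=100: █   █
r5=101: ██  ██
r6=110: █ █ █ █
r7=111: ████████
r8=1000: █       █
r9=1001: ██      ██
r10=1010: █ █     █ █
r11=1011: ████    ████
r12=1100: █   █   █   █
r13=1101: ██  ██  ██  ██
r14=1110: █ █ █ █ █ █ █ █
r15=1111: ████████████████
r16=10000: █               █
r17=10001: ██              ██
r18=10010: █ █             █ █
r19=10011: ████            ████
r20=10100: █   █           █   █
r21=10101: ██  ██          ██  ██
r22=10110: █ █ █ █         █ █ █ █

Answer: █
██
█ █
████
█   █
██  ██
█ █ █ █
████████
█       █
██      ██
█ █     █ █
████    ████
█   █   █   █
██  ██  ██  ██
█ █ █ █ █ █ █ █
████████████████
█               █
██              ██
█ █             █ █
████            ████
█   █           █   █
██  ██          ██  ██
█ █ █ █         █ █ █ █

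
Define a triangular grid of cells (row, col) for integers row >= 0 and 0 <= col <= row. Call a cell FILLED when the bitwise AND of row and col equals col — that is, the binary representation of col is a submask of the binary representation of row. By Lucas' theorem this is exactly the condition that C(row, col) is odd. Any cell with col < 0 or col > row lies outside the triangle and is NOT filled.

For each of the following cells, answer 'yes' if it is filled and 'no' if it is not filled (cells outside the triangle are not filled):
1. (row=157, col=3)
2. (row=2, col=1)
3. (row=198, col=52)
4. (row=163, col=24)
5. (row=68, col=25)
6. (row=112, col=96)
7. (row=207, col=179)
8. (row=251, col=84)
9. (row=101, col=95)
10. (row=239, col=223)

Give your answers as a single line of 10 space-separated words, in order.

Answer: no no no no no yes no no no no

Derivation:
(157,3): row=0b10011101, col=0b11, row AND col = 0b1 = 1; 1 != 3 -> empty
(2,1): row=0b10, col=0b1, row AND col = 0b0 = 0; 0 != 1 -> empty
(198,52): row=0b11000110, col=0b110100, row AND col = 0b100 = 4; 4 != 52 -> empty
(163,24): row=0b10100011, col=0b11000, row AND col = 0b0 = 0; 0 != 24 -> empty
(68,25): row=0b1000100, col=0b11001, row AND col = 0b0 = 0; 0 != 25 -> empty
(112,96): row=0b1110000, col=0b1100000, row AND col = 0b1100000 = 96; 96 == 96 -> filled
(207,179): row=0b11001111, col=0b10110011, row AND col = 0b10000011 = 131; 131 != 179 -> empty
(251,84): row=0b11111011, col=0b1010100, row AND col = 0b1010000 = 80; 80 != 84 -> empty
(101,95): row=0b1100101, col=0b1011111, row AND col = 0b1000101 = 69; 69 != 95 -> empty
(239,223): row=0b11101111, col=0b11011111, row AND col = 0b11001111 = 207; 207 != 223 -> empty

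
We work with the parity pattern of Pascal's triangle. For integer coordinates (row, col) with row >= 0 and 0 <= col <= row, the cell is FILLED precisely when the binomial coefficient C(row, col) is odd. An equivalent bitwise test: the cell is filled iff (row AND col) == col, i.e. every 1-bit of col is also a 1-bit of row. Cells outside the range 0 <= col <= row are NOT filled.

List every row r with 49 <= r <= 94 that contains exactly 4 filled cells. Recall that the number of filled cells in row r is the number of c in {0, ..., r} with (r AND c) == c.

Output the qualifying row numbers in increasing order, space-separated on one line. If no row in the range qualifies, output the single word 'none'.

Row r has 2^popcount(r) filled cells, so we need popcount(r) = log2(4) = 2.
Scan r = 49..94 and keep those with exactly 2 one-bits:
r=49=110001 popcount=3 -> skip
r=50=110010 popcount=3 -> skip
r=51=110011 popcount=4 -> skip
r=52=110100 popcount=3 -> skip
r=53=110101 popcount=4 -> skip
r=54=110110 popcount=4 -> skip
r=55=110111 popcount=5 -> skip
r=56=111000 popcount=3 -> skip
r=57=111001 popcount=4 -> skip
r=58=111010 popcount=4 -> skip
r=59=111011 popcount=5 -> skip
r=60=111100 popcount=4 -> skip
r=61=111101 popcount=5 -> skip
r=62=111110 popcount=5 -> skip
r=63=111111 popcount=6 -> skip
r=64=1000000 popcount=1 -> skip
r=65=1000001 popcount=2 -> KEEP
r=66=1000010 popcount=2 -> KEEP
r=67=1000011 popcount=3 -> skip
r=68=1000100 popcount=2 -> KEEP
r=69=1000101 popcount=3 -> skip
r=70=1000110 popcount=3 -> skip
r=71=1000111 popcount=4 -> skip
r=72=1001000 popcount=2 -> KEEP
r=73=1001001 popcount=3 -> skip
r=74=1001010 popcount=3 -> skip
r=75=1001011 popcount=4 -> skip
r=76=1001100 popcount=3 -> skip
r=77=1001101 popcount=4 -> skip
r=78=1001110 popcount=4 -> skip
r=79=1001111 popcount=5 -> skip
r=80=1010000 popcount=2 -> KEEP
r=81=1010001 popcount=3 -> skip
r=82=1010010 popcount=3 -> skip
r=83=1010011 popcount=4 -> skip
r=84=1010100 popcount=3 -> skip
r=85=1010101 popcount=4 -> skip
r=86=1010110 popcount=4 -> skip
r=87=1010111 popcount=5 -> skip
r=88=1011000 popcount=3 -> skip
r=89=1011001 popcount=4 -> skip
r=90=1011010 popcount=4 -> skip
r=91=1011011 popcount=5 -> skip
r=92=1011100 popcount=4 -> skip
r=93=1011101 popcount=5 -> skip
r=94=1011110 popcount=5 -> skip
Kept rows: 65 66 68 72 80

Answer: 65 66 68 72 80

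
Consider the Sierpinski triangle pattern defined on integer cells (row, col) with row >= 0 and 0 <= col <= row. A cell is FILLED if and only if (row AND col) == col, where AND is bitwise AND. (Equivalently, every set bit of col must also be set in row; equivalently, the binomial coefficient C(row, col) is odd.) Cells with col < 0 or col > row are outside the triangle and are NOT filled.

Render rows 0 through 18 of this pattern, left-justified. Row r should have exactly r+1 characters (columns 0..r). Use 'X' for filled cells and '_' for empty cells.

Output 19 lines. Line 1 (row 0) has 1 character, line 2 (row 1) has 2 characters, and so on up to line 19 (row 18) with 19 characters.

Answer: X
XX
X_X
XXXX
X___X
XX__XX
X_X_X_X
XXXXXXXX
X_______X
XX______XX
X_X_____X_X
XXXX____XXXX
X___X___X___X
XX__XX__XX__XX
X_X_X_X_X_X_X_X
XXXXXXXXXXXXXXXX
X_______________X
XX______________XX
X_X_____________X_X

Derivation:
r0=0: X
r1=1: XX
r2=10: X_X
r3=11: XXXX
r4=100: X___X
r5=101: XX__XX
r6=110: X_X_X_X
r7=111: XXXXXXXX
r8=1000: X_______X
r9=1001: XX______XX
r10=1010: X_X_____X_X
r11=1011: XXXX____XXXX
r12=1100: X___X___X___X
r13=1101: XX__XX__XX__XX
r14=1110: X_X_X_X_X_X_X_X
r15=1111: XXXXXXXXXXXXXXXX
r16=10000: X_______________X
r17=10001: XX______________XX
r18=10010: X_X_____________X_X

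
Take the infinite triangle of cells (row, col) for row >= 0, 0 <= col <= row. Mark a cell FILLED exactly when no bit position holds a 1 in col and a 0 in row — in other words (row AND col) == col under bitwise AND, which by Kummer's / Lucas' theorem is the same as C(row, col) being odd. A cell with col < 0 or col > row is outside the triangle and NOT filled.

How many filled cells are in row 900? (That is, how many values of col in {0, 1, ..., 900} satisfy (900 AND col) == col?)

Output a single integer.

Answer: 16

Derivation:
900 in binary = 1110000100
popcount(900) = number of 1-bits in 1110000100 = 4
A col c satisfies (900 AND c) == c iff every set bit of c is also set in 900; each of the 4 set bits of 900 can independently be on or off in c.
count = 2^4 = 16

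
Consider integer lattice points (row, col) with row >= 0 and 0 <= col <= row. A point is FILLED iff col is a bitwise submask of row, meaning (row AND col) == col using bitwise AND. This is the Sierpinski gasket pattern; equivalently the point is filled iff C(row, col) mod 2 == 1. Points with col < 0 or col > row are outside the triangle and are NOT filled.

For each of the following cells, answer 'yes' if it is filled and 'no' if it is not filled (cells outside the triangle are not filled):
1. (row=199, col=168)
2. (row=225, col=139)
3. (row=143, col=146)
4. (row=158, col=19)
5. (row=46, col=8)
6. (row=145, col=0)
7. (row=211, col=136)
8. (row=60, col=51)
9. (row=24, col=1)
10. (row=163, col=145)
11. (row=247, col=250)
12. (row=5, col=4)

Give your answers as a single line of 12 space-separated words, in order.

(199,168): row=0b11000111, col=0b10101000, row AND col = 0b10000000 = 128; 128 != 168 -> empty
(225,139): row=0b11100001, col=0b10001011, row AND col = 0b10000001 = 129; 129 != 139 -> empty
(143,146): col outside [0, 143] -> not filled
(158,19): row=0b10011110, col=0b10011, row AND col = 0b10010 = 18; 18 != 19 -> empty
(46,8): row=0b101110, col=0b1000, row AND col = 0b1000 = 8; 8 == 8 -> filled
(145,0): row=0b10010001, col=0b0, row AND col = 0b0 = 0; 0 == 0 -> filled
(211,136): row=0b11010011, col=0b10001000, row AND col = 0b10000000 = 128; 128 != 136 -> empty
(60,51): row=0b111100, col=0b110011, row AND col = 0b110000 = 48; 48 != 51 -> empty
(24,1): row=0b11000, col=0b1, row AND col = 0b0 = 0; 0 != 1 -> empty
(163,145): row=0b10100011, col=0b10010001, row AND col = 0b10000001 = 129; 129 != 145 -> empty
(247,250): col outside [0, 247] -> not filled
(5,4): row=0b101, col=0b100, row AND col = 0b100 = 4; 4 == 4 -> filled

Answer: no no no no yes yes no no no no no yes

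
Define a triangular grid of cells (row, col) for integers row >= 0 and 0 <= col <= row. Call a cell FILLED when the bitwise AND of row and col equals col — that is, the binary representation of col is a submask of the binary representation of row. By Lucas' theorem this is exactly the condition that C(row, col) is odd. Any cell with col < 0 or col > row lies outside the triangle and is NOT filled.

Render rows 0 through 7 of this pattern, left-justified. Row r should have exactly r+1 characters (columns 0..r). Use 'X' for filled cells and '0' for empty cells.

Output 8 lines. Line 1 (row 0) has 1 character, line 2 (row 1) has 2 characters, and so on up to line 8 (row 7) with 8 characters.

Answer: X
XX
X0X
XXXX
X000X
XX00XX
X0X0X0X
XXXXXXXX

Derivation:
r0=0: X
r1=1: XX
r2=10: X0X
r3=11: XXXX
r4=100: X000X
r5=101: XX00XX
r6=110: X0X0X0X
r7=111: XXXXXXXX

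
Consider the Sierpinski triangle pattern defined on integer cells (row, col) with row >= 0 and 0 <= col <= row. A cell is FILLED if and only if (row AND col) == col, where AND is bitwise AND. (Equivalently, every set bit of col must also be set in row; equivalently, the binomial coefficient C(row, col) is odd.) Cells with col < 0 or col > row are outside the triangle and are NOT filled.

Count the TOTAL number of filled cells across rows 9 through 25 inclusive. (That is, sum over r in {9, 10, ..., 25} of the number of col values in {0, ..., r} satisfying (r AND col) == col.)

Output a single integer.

Answer: 118

Derivation:
r9=1001 pc2: +4 =4
r10=1010 pc2: +4 =8
r11=1011 pc3: +8 =16
r12=1100 pc2: +4 =20
r13=1101 pc3: +8 =28
r14=1110 pc3: +8 =36
r15=1111 pc4: +16 =52
r16=10000 pc1: +2 =54
r17=10001 pc2: +4 =58
r18=10010 pc2: +4 =62
r19=10011 pc3: +8 =70
r20=10100 pc2: +4 =74
r21=10101 pc3: +8 =82
r22=10110 pc3: +8 =90
r23=10111 pc4: +16 =106
r24=11000 pc2: +4 =110
r25=11001 pc3: +8 =118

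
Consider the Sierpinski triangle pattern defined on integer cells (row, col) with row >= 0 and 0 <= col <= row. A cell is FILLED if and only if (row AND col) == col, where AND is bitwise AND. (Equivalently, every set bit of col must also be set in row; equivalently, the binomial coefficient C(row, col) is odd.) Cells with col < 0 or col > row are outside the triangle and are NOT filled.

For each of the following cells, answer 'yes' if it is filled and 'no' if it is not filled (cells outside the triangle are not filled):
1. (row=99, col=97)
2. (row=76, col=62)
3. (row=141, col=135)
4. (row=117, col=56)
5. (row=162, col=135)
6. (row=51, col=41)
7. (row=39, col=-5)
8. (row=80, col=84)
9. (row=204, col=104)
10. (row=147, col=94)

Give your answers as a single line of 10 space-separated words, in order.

Answer: yes no no no no no no no no no

Derivation:
(99,97): row=0b1100011, col=0b1100001, row AND col = 0b1100001 = 97; 97 == 97 -> filled
(76,62): row=0b1001100, col=0b111110, row AND col = 0b1100 = 12; 12 != 62 -> empty
(141,135): row=0b10001101, col=0b10000111, row AND col = 0b10000101 = 133; 133 != 135 -> empty
(117,56): row=0b1110101, col=0b111000, row AND col = 0b110000 = 48; 48 != 56 -> empty
(162,135): row=0b10100010, col=0b10000111, row AND col = 0b10000010 = 130; 130 != 135 -> empty
(51,41): row=0b110011, col=0b101001, row AND col = 0b100001 = 33; 33 != 41 -> empty
(39,-5): col outside [0, 39] -> not filled
(80,84): col outside [0, 80] -> not filled
(204,104): row=0b11001100, col=0b1101000, row AND col = 0b1001000 = 72; 72 != 104 -> empty
(147,94): row=0b10010011, col=0b1011110, row AND col = 0b10010 = 18; 18 != 94 -> empty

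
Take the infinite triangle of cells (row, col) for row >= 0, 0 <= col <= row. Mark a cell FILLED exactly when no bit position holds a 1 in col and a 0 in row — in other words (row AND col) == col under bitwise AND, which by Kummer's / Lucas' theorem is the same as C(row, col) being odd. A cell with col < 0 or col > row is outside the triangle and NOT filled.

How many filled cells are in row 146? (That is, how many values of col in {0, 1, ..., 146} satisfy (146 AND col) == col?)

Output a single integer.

Answer: 8

Derivation:
146 in binary = 10010010
popcount(146) = number of 1-bits in 10010010 = 3
A col c satisfies (146 AND c) == c iff every set bit of c is also set in 146; each of the 3 set bits of 146 can independently be on or off in c.
count = 2^3 = 8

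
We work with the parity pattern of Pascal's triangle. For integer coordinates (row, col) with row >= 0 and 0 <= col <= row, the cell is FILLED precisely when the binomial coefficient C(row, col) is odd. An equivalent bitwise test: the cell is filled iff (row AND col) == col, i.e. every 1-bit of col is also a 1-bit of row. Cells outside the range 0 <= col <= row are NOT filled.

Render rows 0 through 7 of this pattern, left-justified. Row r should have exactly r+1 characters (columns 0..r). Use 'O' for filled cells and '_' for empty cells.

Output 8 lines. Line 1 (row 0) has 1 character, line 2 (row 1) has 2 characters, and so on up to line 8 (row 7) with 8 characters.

r0=0: O
r1=1: OO
r2=10: O_O
r3=11: OOOO
r4=100: O___O
r5=101: OO__OO
r6=110: O_O_O_O
r7=111: OOOOOOOO

Answer: O
OO
O_O
OOOO
O___O
OO__OO
O_O_O_O
OOOOOOOO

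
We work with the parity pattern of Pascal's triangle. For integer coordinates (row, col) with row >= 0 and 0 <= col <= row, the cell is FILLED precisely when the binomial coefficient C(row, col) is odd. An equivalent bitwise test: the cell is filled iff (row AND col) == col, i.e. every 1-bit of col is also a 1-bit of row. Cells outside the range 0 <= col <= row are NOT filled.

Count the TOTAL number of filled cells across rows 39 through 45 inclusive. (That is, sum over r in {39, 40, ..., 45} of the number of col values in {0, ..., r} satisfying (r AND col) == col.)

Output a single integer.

r39=100111 pc4: +16 =16
r40=101000 pc2: +4 =20
r41=101001 pc3: +8 =28
r42=101010 pc3: +8 =36
r43=101011 pc4: +16 =52
r44=101100 pc3: +8 =60
r45=101101 pc4: +16 =76

Answer: 76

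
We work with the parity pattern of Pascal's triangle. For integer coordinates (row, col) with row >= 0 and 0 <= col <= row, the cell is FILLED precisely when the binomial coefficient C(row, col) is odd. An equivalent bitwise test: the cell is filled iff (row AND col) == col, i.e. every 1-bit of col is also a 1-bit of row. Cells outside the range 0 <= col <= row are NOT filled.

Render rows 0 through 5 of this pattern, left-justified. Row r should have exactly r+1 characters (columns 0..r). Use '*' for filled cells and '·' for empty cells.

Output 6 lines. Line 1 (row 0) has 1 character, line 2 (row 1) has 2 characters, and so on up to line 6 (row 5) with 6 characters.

r0=0: *
r1=1: **
r2=10: *·*
r3=11: ****
r4=100: *···*
r5=101: **··**

Answer: *
**
*·*
****
*···*
**··**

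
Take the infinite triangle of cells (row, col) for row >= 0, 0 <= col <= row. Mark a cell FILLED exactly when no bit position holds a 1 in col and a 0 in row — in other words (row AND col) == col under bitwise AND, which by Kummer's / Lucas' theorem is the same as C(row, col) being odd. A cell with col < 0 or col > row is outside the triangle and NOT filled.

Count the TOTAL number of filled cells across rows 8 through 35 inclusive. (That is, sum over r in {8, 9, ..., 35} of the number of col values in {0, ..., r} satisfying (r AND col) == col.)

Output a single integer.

Answer: 234

Derivation:
r8=1000 pc1: +2 =2
r9=1001 pc2: +4 =6
r10=1010 pc2: +4 =10
r11=1011 pc3: +8 =18
r12=1100 pc2: +4 =22
r13=1101 pc3: +8 =30
r14=1110 pc3: +8 =38
r15=1111 pc4: +16 =54
r16=10000 pc1: +2 =56
r17=10001 pc2: +4 =60
r18=10010 pc2: +4 =64
r19=10011 pc3: +8 =72
r20=10100 pc2: +4 =76
r21=10101 pc3: +8 =84
r22=10110 pc3: +8 =92
r23=10111 pc4: +16 =108
r24=11000 pc2: +4 =112
r25=11001 pc3: +8 =120
r26=11010 pc3: +8 =128
r27=11011 pc4: +16 =144
r28=11100 pc3: +8 =152
r29=11101 pc4: +16 =168
r30=11110 pc4: +16 =184
r31=11111 pc5: +32 =216
r32=100000 pc1: +2 =218
r33=100001 pc2: +4 =222
r34=100010 pc2: +4 =226
r35=100011 pc3: +8 =234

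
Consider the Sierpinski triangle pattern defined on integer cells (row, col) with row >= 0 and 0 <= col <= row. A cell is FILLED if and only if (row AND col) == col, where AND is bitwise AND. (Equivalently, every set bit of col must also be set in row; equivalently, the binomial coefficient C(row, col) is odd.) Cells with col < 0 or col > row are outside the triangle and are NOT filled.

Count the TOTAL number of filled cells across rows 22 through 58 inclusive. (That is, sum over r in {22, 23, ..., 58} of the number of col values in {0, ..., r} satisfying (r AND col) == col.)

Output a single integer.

r22=10110 pc3: +8 =8
r23=10111 pc4: +16 =24
r24=11000 pc2: +4 =28
r25=11001 pc3: +8 =36
r26=11010 pc3: +8 =44
r27=11011 pc4: +16 =60
r28=11100 pc3: +8 =68
r29=11101 pc4: +16 =84
r30=11110 pc4: +16 =100
r31=11111 pc5: +32 =132
r32=100000 pc1: +2 =134
r33=100001 pc2: +4 =138
r34=100010 pc2: +4 =142
r35=100011 pc3: +8 =150
r36=100100 pc2: +4 =154
r37=100101 pc3: +8 =162
r38=100110 pc3: +8 =170
r39=100111 pc4: +16 =186
r40=101000 pc2: +4 =190
r41=101001 pc3: +8 =198
r42=101010 pc3: +8 =206
r43=101011 pc4: +16 =222
r44=101100 pc3: +8 =230
r45=101101 pc4: +16 =246
r46=101110 pc4: +16 =262
r47=101111 pc5: +32 =294
r48=110000 pc2: +4 =298
r49=110001 pc3: +8 =306
r50=110010 pc3: +8 =314
r51=110011 pc4: +16 =330
r52=110100 pc3: +8 =338
r53=110101 pc4: +16 =354
r54=110110 pc4: +16 =370
r55=110111 pc5: +32 =402
r56=111000 pc3: +8 =410
r57=111001 pc4: +16 =426
r58=111010 pc4: +16 =442

Answer: 442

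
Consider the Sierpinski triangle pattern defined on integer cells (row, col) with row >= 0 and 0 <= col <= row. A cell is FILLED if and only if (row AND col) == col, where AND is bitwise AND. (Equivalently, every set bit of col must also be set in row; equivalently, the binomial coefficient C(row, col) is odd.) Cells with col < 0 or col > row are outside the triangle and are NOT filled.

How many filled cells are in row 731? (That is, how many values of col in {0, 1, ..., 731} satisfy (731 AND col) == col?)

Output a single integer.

731 in binary = 1011011011
popcount(731) = number of 1-bits in 1011011011 = 7
A col c satisfies (731 AND c) == c iff every set bit of c is also set in 731; each of the 7 set bits of 731 can independently be on or off in c.
count = 2^7 = 128

Answer: 128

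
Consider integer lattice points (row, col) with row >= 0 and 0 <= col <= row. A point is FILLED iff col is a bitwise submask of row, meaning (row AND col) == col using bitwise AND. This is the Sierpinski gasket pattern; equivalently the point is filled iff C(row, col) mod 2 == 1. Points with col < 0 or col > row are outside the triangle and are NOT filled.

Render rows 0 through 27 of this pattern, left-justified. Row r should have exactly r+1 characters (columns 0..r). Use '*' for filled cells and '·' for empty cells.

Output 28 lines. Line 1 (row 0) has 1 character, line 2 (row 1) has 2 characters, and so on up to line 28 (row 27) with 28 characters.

r0=0: *
r1=1: **
r2=10: *·*
r3=11: ****
r4=100: *···*
r5=101: **··**
r6=110: *·*·*·*
r7=111: ********
r8=1000: *·······*
r9=1001: **······**
r10=1010: *·*·····*·*
r11=1011: ****····****
r12=1100: *···*···*···*
r13=1101: **··**··**··**
r14=1110: *·*·*·*·*·*·*·*
r15=1111: ****************
r16=10000: *···············*
r17=10001: **··············**
r18=10010: *·*·············*·*
r19=10011: ****············****
r20=10100: *···*···········*···*
r21=10101: **··**··········**··**
r22=10110: *·*·*·*·········*·*·*·*
r23=10111: ********········********
r24=11000: *·······*·······*·······*
r25=11001: **······**······**······**
r26=11010: *·*·····*·*·····*·*·····*·*
r27=11011: ****····****····****····****

Answer: *
**
*·*
****
*···*
**··**
*·*·*·*
********
*·······*
**······**
*·*·····*·*
****····****
*···*···*···*
**··**··**··**
*·*·*·*·*·*·*·*
****************
*···············*
**··············**
*·*·············*·*
****············****
*···*···········*···*
**··**··········**··**
*·*·*·*·········*·*·*·*
********········********
*·······*·······*·······*
**······**······**······**
*·*·····*·*·····*·*·····*·*
****····****····****····****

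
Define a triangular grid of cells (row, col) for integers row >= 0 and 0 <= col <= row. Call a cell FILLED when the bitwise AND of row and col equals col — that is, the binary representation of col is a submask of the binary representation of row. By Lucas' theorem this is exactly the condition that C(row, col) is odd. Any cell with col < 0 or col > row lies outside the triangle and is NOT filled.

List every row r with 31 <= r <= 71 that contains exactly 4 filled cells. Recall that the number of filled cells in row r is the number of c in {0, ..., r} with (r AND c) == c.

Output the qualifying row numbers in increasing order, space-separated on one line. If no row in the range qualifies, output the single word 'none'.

Row r has 2^popcount(r) filled cells, so we need popcount(r) = log2(4) = 2.
Scan r = 31..71 and keep those with exactly 2 one-bits:
r=31=11111 popcount=5 -> skip
r=32=100000 popcount=1 -> skip
r=33=100001 popcount=2 -> KEEP
r=34=100010 popcount=2 -> KEEP
r=35=100011 popcount=3 -> skip
r=36=100100 popcount=2 -> KEEP
r=37=100101 popcount=3 -> skip
r=38=100110 popcount=3 -> skip
r=39=100111 popcount=4 -> skip
r=40=101000 popcount=2 -> KEEP
r=41=101001 popcount=3 -> skip
r=42=101010 popcount=3 -> skip
r=43=101011 popcount=4 -> skip
r=44=101100 popcount=3 -> skip
r=45=101101 popcount=4 -> skip
r=46=101110 popcount=4 -> skip
r=47=101111 popcount=5 -> skip
r=48=110000 popcount=2 -> KEEP
r=49=110001 popcount=3 -> skip
r=50=110010 popcount=3 -> skip
r=51=110011 popcount=4 -> skip
r=52=110100 popcount=3 -> skip
r=53=110101 popcount=4 -> skip
r=54=110110 popcount=4 -> skip
r=55=110111 popcount=5 -> skip
r=56=111000 popcount=3 -> skip
r=57=111001 popcount=4 -> skip
r=58=111010 popcount=4 -> skip
r=59=111011 popcount=5 -> skip
r=60=111100 popcount=4 -> skip
r=61=111101 popcount=5 -> skip
r=62=111110 popcount=5 -> skip
r=63=111111 popcount=6 -> skip
r=64=1000000 popcount=1 -> skip
r=65=1000001 popcount=2 -> KEEP
r=66=1000010 popcount=2 -> KEEP
r=67=1000011 popcount=3 -> skip
r=68=1000100 popcount=2 -> KEEP
r=69=1000101 popcount=3 -> skip
r=70=1000110 popcount=3 -> skip
r=71=1000111 popcount=4 -> skip
Kept rows: 33 34 36 40 48 65 66 68

Answer: 33 34 36 40 48 65 66 68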